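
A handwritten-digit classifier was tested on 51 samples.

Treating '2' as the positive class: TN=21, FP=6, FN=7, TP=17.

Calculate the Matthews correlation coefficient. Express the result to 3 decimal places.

MCC = (TP·TN − FP·FN) / √((TP+FP)(TP+FN)(TN+FP)(TN+FN))
Numerator = 17·21 − 6·7 = 315
Denominator = √(23·24·27·28) = √417312 = 645.9969
MCC = 315 / 645.9969 = 0.488

0.488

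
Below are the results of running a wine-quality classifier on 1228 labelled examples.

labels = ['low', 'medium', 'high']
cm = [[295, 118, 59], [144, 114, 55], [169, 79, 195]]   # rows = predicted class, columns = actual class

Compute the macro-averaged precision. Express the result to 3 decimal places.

0.476

Per-class precision (TP/(TP+FP)):
  low: TP=295, FP=118+59=177 → 295/472 = 0.6250
  medium: TP=114, FP=144+55=199 → 114/313 = 0.3642
  high: TP=195, FP=169+79=248 → 195/443 = 0.4402
Macro-precision = mean = (0.6250 + 0.3642 + 0.4402) / 3 = 0.476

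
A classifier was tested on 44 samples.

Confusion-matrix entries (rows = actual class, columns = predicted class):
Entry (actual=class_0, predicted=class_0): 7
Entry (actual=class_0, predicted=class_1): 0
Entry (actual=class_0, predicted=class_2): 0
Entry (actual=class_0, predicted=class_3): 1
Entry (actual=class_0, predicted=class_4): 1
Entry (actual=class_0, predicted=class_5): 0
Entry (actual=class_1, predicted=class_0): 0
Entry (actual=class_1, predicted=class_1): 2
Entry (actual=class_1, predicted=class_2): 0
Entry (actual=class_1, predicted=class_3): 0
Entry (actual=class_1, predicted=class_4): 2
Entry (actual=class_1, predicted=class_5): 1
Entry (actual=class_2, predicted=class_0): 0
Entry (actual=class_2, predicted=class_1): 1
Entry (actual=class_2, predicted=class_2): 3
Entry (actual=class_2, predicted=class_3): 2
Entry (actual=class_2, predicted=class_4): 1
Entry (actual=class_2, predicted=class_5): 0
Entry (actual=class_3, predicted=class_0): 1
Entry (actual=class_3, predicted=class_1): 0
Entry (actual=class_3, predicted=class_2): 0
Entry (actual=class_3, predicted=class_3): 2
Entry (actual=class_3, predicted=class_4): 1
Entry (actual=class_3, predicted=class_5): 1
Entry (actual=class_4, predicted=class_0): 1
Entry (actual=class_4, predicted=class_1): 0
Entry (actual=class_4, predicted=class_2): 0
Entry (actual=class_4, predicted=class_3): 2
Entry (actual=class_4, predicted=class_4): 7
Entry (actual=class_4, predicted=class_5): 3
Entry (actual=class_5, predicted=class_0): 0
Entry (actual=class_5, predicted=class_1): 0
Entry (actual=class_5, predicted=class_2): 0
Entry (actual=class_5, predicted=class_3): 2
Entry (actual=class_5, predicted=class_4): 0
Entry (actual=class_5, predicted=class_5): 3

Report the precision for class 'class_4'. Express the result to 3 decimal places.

Take TP from the diagonal, FP from the rest of the 'class_4' prediction marginal, FN from the rest of the 'class_4' actual marginal.
precision = TP/(TP+FP).
class_4: TP=7, FP=1+2+1+1+0=5 → 7/12 = 0.5833

0.583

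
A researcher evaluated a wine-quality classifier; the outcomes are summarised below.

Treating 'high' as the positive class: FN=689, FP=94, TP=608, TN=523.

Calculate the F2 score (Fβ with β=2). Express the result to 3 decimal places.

Fβ = (1+β²)·TP / ((1+β²)·TP + β²·FN + FP), with β²=4
= 5·608 / (5·608 + 4·689 + 94) = 0.516

0.516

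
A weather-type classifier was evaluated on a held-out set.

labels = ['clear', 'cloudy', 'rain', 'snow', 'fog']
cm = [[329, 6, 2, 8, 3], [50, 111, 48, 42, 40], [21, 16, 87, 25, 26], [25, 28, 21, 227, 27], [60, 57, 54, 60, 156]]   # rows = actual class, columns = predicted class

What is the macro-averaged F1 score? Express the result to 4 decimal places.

0.5644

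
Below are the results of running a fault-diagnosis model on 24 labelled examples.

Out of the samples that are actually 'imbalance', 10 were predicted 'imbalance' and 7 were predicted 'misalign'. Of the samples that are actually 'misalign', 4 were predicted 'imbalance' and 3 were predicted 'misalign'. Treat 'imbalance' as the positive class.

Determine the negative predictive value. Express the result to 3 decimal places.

NPV = TN/(TN+FN) = 3/(3+7) = 0.300

0.300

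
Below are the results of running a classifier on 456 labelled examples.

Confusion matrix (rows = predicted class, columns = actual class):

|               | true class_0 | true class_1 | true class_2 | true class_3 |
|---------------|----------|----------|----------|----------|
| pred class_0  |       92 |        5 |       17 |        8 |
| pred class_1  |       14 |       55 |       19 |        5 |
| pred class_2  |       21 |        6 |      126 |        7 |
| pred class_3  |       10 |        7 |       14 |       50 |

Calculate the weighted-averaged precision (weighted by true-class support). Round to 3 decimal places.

Per-class precision (TP/(TP+FP)):
  class_0: TP=92, FP=5+17+8=30 → 92/122 = 0.7541
  class_1: TP=55, FP=14+19+5=38 → 55/93 = 0.5914
  class_2: TP=126, FP=21+6+7=34 → 126/160 = 0.7875
  class_3: TP=50, FP=10+7+14=31 → 50/81 = 0.6173
Weighted-precision = Σ (supportᵢ/N)·precisionᵢ with N=456: (137/456)·0.7541 + (73/456)·0.5914 + (176/456)·0.7875 + (70/456)·0.6173 = 0.720

0.720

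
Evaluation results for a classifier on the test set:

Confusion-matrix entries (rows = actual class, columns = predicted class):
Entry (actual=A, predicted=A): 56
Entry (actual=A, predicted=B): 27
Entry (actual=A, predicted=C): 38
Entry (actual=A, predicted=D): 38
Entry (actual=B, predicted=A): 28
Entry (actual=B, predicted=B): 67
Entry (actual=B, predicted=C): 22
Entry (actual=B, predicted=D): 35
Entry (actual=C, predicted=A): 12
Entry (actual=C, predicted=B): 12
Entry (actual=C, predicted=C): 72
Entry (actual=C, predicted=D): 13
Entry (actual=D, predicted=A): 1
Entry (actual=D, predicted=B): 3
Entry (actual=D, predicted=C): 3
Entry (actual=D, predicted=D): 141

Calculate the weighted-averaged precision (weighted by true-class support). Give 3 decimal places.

0.590

Per-class precision (TP/(TP+FP)):
  A: TP=56, FP=28+12+1=41 → 56/97 = 0.5773
  B: TP=67, FP=27+12+3=42 → 67/109 = 0.6147
  C: TP=72, FP=38+22+3=63 → 72/135 = 0.5333
  D: TP=141, FP=38+35+13=86 → 141/227 = 0.6211
Weighted-precision = Σ (supportᵢ/N)·precisionᵢ with N=568: (159/568)·0.5773 + (152/568)·0.6147 + (109/568)·0.5333 + (148/568)·0.6211 = 0.590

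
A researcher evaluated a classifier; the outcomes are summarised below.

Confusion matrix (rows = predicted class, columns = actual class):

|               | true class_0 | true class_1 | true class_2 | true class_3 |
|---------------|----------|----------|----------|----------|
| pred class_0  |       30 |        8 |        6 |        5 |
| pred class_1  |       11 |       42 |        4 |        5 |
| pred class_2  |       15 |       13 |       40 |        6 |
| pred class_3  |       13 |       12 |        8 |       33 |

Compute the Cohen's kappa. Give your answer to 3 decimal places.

0.439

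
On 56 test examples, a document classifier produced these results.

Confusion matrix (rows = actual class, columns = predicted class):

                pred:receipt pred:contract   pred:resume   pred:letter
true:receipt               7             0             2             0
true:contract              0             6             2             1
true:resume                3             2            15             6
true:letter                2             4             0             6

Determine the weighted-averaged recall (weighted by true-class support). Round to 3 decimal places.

Per-class recall (TP/(TP+FN)):
  receipt: TP=7, FN=0+2+0=2 → 7/9 = 0.7778
  contract: TP=6, FN=0+2+1=3 → 6/9 = 0.6667
  resume: TP=15, FN=3+2+6=11 → 15/26 = 0.5769
  letter: TP=6, FN=2+4+0=6 → 6/12 = 0.5000
Weighted-recall = Σ (supportᵢ/N)·recallᵢ with N=56: (9/56)·0.7778 + (9/56)·0.6667 + (26/56)·0.5769 + (12/56)·0.5000 = 0.607

0.607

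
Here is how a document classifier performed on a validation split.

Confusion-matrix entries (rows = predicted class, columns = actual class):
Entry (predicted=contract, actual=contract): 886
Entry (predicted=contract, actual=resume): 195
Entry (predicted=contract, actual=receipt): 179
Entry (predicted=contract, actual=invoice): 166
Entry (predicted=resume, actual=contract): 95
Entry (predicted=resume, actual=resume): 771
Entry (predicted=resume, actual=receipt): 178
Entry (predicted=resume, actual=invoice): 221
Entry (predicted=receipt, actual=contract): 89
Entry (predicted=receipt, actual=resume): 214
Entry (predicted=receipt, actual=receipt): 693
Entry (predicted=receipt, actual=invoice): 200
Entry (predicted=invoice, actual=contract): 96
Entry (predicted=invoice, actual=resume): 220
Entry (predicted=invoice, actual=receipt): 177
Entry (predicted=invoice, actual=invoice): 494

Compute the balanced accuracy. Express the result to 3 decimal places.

Balanced accuracy = mean of per-class recall.
  contract: recall = 886/1166 = 0.7599
  resume: recall = 771/1400 = 0.5507
  receipt: recall = 693/1227 = 0.5648
  invoice: recall = 494/1081 = 0.4570
Mean = (0.7599 + 0.5507 + 0.5648 + 0.4570) / 4 = 0.583

0.583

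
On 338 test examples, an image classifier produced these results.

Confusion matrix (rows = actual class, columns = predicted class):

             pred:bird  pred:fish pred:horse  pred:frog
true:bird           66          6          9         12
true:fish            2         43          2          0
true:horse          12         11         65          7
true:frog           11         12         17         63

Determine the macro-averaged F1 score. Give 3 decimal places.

0.703

Per-class F1 score (2·TP/(2·TP+FP+FN)):
  bird: TP=66, FP=2+12+11=25, FN=6+9+12=27 → 132/184 = 0.7174
  fish: TP=43, FP=6+11+12=29, FN=2+2+0=4 → 86/119 = 0.7227
  horse: TP=65, FP=9+2+17=28, FN=12+11+7=30 → 130/188 = 0.6915
  frog: TP=63, FP=12+0+7=19, FN=11+12+17=40 → 126/185 = 0.6811
Macro-F1 score = mean = (0.7174 + 0.7227 + 0.6915 + 0.6811) / 4 = 0.703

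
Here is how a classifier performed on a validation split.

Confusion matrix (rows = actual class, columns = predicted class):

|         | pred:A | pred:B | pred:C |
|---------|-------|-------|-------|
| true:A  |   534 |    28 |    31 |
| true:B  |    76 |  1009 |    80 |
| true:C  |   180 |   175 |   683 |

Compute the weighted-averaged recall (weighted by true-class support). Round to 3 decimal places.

Per-class recall (TP/(TP+FN)):
  A: TP=534, FN=28+31=59 → 534/593 = 0.9005
  B: TP=1009, FN=76+80=156 → 1009/1165 = 0.8661
  C: TP=683, FN=180+175=355 → 683/1038 = 0.6580
Weighted-recall = Σ (supportᵢ/N)·recallᵢ with N=2796: (593/2796)·0.9005 + (1165/2796)·0.8661 + (1038/2796)·0.6580 = 0.796

0.796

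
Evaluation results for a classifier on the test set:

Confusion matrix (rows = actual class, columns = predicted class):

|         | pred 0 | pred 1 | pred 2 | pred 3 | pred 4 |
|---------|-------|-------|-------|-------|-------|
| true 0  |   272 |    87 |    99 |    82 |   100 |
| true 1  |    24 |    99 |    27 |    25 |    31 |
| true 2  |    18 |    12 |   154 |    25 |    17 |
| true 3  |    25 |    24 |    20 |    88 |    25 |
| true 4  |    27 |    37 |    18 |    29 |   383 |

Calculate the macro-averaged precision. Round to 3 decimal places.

Per-class precision (TP/(TP+FP)):
  0: TP=272, FP=24+18+25+27=94 → 272/366 = 0.7432
  1: TP=99, FP=87+12+24+37=160 → 99/259 = 0.3822
  2: TP=154, FP=99+27+20+18=164 → 154/318 = 0.4843
  3: TP=88, FP=82+25+25+29=161 → 88/249 = 0.3534
  4: TP=383, FP=100+31+17+25=173 → 383/556 = 0.6888
Macro-precision = mean = (0.7432 + 0.3822 + 0.4843 + 0.3534 + 0.6888) / 5 = 0.530

0.530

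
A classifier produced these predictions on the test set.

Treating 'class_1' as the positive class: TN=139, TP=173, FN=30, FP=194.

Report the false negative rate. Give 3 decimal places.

0.148

FNR = FN/(FN+TP) = 30/(30+173) = 0.148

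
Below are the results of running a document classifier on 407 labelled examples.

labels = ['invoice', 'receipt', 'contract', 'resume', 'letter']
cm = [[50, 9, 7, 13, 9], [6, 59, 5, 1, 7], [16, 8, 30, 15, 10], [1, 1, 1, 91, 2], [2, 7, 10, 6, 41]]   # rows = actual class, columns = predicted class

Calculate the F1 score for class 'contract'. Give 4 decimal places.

Take TP from the diagonal, FP from the rest of the 'contract' prediction marginal, FN from the rest of the 'contract' actual marginal.
F1 score = 2·TP/(2·TP+FP+FN).
contract: TP=30, FP=7+5+1+10=23, FN=16+8+15+10=49 → 60/132 = 0.45455

0.4545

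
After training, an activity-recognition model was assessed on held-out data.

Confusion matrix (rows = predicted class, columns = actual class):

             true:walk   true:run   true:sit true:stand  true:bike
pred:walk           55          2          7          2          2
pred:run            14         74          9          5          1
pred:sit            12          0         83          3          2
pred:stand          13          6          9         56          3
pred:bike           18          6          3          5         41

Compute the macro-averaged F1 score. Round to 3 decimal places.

Per-class F1 score (2·TP/(2·TP+FP+FN)):
  walk: TP=55, FP=2+7+2+2=13, FN=14+12+13+18=57 → 110/180 = 0.6111
  run: TP=74, FP=14+9+5+1=29, FN=2+0+6+6=14 → 148/191 = 0.7749
  sit: TP=83, FP=12+0+3+2=17, FN=7+9+9+3=28 → 166/211 = 0.7867
  stand: TP=56, FP=13+6+9+3=31, FN=2+5+3+5=15 → 112/158 = 0.7089
  bike: TP=41, FP=18+6+3+5=32, FN=2+1+2+3=8 → 82/122 = 0.6721
Macro-F1 score = mean = (0.6111 + 0.7749 + 0.7867 + 0.7089 + 0.6721) / 5 = 0.711

0.711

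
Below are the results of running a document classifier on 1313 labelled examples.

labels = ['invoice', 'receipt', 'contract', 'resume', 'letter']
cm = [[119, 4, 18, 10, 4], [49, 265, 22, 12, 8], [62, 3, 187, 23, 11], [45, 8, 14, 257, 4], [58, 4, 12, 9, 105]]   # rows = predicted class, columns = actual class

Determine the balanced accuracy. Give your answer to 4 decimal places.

0.7303

Balanced accuracy = mean of per-class recall.
  invoice: recall = 119/333 = 0.35736
  receipt: recall = 265/284 = 0.93310
  contract: recall = 187/253 = 0.73913
  resume: recall = 257/311 = 0.82637
  letter: recall = 105/132 = 0.79545
Mean = (0.35736 + 0.93310 + 0.73913 + 0.82637 + 0.79545) / 5 = 0.7303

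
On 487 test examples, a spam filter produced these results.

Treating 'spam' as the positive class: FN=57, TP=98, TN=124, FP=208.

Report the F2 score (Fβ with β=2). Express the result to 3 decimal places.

0.529

Fβ = (1+β²)·TP / ((1+β²)·TP + β²·FN + FP), with β²=4
= 5·98 / (5·98 + 4·57 + 208) = 0.529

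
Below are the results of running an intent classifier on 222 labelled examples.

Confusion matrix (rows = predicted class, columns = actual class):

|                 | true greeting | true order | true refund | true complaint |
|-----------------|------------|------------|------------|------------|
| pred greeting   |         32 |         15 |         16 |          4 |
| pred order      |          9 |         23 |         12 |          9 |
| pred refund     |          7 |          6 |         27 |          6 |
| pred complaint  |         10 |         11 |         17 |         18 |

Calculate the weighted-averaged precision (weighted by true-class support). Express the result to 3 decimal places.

0.476

Per-class precision (TP/(TP+FP)):
  greeting: TP=32, FP=15+16+4=35 → 32/67 = 0.4776
  order: TP=23, FP=9+12+9=30 → 23/53 = 0.4340
  refund: TP=27, FP=7+6+6=19 → 27/46 = 0.5870
  complaint: TP=18, FP=10+11+17=38 → 18/56 = 0.3214
Weighted-precision = Σ (supportᵢ/N)·precisionᵢ with N=222: (58/222)·0.4776 + (55/222)·0.4340 + (72/222)·0.5870 + (37/222)·0.3214 = 0.476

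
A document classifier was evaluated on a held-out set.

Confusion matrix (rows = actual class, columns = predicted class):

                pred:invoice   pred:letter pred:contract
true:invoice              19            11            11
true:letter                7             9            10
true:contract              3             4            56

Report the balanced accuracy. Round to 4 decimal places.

Balanced accuracy = mean of per-class recall.
  invoice: recall = 19/41 = 0.46341
  letter: recall = 9/26 = 0.34615
  contract: recall = 56/63 = 0.88889
Mean = (0.46341 + 0.34615 + 0.88889) / 3 = 0.5662

0.5662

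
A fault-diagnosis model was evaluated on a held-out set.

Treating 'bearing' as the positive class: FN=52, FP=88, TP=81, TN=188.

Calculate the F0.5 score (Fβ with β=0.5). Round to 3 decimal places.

0.501

Fβ = (1+β²)·TP / ((1+β²)·TP + β²·FN + FP), with β²=1/4
= 1.25·81 / (1.25·81 + 0.25·52 + 88) = 0.501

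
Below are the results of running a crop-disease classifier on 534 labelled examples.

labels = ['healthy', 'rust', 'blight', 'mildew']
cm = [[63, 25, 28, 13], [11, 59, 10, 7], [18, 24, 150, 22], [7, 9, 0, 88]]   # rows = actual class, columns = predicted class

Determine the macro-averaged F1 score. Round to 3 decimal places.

0.657

Per-class F1 score (2·TP/(2·TP+FP+FN)):
  healthy: TP=63, FP=11+18+7=36, FN=25+28+13=66 → 126/228 = 0.5526
  rust: TP=59, FP=25+24+9=58, FN=11+10+7=28 → 118/204 = 0.5784
  blight: TP=150, FP=28+10+0=38, FN=18+24+22=64 → 300/402 = 0.7463
  mildew: TP=88, FP=13+7+22=42, FN=7+9+0=16 → 176/234 = 0.7521
Macro-F1 score = mean = (0.5526 + 0.5784 + 0.7463 + 0.7521) / 4 = 0.657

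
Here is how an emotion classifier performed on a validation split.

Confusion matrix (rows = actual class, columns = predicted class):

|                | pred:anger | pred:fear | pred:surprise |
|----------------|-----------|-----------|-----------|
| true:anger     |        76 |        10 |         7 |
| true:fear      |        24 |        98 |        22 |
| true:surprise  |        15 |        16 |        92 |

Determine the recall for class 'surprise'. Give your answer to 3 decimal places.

0.748

Take TP from the diagonal, FP from the rest of the 'surprise' prediction marginal, FN from the rest of the 'surprise' actual marginal.
recall = TP/(TP+FN).
surprise: TP=92, FN=15+16=31 → 92/123 = 0.7480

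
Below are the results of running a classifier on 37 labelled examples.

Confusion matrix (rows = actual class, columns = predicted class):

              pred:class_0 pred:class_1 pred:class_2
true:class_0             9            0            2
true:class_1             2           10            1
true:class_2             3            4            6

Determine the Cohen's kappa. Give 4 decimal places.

0.5153

Observed agreement pₒ = trace/N = 25/37 = 0.67568
Expected agreement pₑ = Σ (rowᵢ·colᵢ)/N² = (11·14 + 13·14 + 13·9)/37² = 0.33090
κ = (pₒ − pₑ)/(1 − pₑ) = (0.67568 − 0.33090)/(1 − 0.33090) = 0.5153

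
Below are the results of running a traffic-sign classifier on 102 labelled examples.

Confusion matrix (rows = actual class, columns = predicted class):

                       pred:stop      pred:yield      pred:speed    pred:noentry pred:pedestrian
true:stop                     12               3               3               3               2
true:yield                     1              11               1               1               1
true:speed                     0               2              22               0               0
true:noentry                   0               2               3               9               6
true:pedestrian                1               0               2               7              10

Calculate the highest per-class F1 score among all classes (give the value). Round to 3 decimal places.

Per-class F1 score (2·TP/(2·TP+FP+FN)):
  stop: TP=12, FP=1+0+0+1=2, FN=3+3+3+2=11 → 24/37 = 0.6486
  yield: TP=11, FP=3+2+2+0=7, FN=1+1+1+1=4 → 22/33 = 0.6667
  speed: TP=22, FP=3+1+3+2=9, FN=0+2+0+0=2 → 44/55 = 0.8000
  noentry: TP=9, FP=3+1+0+7=11, FN=0+2+3+6=11 → 18/40 = 0.4500
  pedestrian: TP=10, FP=2+1+0+6=9, FN=1+0+2+7=10 → 20/39 = 0.5128
Highest is class 'speed' with F1 score = 0.800.

0.800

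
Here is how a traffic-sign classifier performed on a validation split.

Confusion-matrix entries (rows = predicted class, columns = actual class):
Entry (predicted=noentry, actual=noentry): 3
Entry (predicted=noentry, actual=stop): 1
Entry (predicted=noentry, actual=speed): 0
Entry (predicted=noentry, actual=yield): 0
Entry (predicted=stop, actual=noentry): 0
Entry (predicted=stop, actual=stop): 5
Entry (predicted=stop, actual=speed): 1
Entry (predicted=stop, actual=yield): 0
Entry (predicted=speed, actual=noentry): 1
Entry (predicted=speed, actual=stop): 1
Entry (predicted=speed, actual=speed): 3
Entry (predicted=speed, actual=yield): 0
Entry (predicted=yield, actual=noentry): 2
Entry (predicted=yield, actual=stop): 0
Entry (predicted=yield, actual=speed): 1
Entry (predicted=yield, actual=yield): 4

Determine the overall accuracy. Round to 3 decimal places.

0.682

Accuracy = trace / total = (3+5+3+4=15) / 22 = 15/22 = 0.682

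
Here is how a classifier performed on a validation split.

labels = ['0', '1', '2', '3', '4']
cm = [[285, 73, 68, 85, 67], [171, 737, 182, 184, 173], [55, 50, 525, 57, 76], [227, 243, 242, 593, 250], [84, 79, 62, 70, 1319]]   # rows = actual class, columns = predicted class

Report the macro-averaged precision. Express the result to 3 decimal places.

0.551

Per-class precision (TP/(TP+FP)):
  0: TP=285, FP=171+55+227+84=537 → 285/822 = 0.3467
  1: TP=737, FP=73+50+243+79=445 → 737/1182 = 0.6235
  2: TP=525, FP=68+182+242+62=554 → 525/1079 = 0.4866
  3: TP=593, FP=85+184+57+70=396 → 593/989 = 0.5996
  4: TP=1319, FP=67+173+76+250=566 → 1319/1885 = 0.6997
Macro-precision = mean = (0.3467 + 0.6235 + 0.4866 + 0.5996 + 0.6997) / 5 = 0.551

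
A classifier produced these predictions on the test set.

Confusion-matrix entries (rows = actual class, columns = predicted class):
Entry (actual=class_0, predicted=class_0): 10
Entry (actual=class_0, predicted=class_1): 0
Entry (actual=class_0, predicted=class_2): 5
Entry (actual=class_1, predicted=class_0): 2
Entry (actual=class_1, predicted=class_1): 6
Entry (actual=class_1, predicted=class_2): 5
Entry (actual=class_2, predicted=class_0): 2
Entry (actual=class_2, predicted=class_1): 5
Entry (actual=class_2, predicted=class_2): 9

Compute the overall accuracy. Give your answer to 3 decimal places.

0.568

Accuracy = trace / total = (10+6+9=25) / 44 = 25/44 = 0.568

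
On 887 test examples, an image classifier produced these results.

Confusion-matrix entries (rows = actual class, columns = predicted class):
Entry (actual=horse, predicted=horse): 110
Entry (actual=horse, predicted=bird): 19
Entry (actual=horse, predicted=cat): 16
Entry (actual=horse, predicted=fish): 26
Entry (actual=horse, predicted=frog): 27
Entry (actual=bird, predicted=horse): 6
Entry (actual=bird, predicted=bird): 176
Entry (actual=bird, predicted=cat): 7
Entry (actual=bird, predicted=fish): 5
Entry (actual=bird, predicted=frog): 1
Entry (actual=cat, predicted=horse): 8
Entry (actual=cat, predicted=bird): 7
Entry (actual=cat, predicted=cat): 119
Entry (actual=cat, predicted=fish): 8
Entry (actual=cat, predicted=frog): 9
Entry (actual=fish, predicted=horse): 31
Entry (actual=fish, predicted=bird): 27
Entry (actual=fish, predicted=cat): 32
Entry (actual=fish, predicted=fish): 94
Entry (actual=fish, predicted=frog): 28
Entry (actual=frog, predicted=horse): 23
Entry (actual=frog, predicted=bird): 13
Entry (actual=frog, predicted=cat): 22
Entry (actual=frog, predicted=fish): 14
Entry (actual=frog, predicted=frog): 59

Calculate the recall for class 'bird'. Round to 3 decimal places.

0.903

Take TP from the diagonal, FP from the rest of the 'bird' prediction marginal, FN from the rest of the 'bird' actual marginal.
recall = TP/(TP+FN).
bird: TP=176, FN=6+7+5+1=19 → 176/195 = 0.9026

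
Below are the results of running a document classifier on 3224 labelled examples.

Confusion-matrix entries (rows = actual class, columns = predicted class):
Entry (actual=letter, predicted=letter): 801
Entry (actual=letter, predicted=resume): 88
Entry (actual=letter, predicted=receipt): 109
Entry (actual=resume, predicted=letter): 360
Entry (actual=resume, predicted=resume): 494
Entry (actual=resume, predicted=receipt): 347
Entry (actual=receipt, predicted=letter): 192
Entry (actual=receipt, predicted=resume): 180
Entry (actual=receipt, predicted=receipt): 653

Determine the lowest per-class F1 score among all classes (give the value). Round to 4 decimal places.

Per-class F1 score (2·TP/(2·TP+FP+FN)):
  letter: TP=801, FP=360+192=552, FN=88+109=197 → 1602/2351 = 0.68141
  resume: TP=494, FP=88+180=268, FN=360+347=707 → 988/1963 = 0.50331
  receipt: TP=653, FP=109+347=456, FN=192+180=372 → 1306/2134 = 0.61200
Lowest is class 'resume' with F1 score = 0.5033.

0.5033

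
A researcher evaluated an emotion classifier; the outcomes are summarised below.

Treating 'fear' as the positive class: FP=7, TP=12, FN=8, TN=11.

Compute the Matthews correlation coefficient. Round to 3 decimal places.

0.211

MCC = (TP·TN − FP·FN) / √((TP+FP)(TP+FN)(TN+FP)(TN+FN))
Numerator = 12·11 − 7·8 = 76
Denominator = √(19·20·18·19) = √129960 = 360.4997
MCC = 76 / 360.4997 = 0.211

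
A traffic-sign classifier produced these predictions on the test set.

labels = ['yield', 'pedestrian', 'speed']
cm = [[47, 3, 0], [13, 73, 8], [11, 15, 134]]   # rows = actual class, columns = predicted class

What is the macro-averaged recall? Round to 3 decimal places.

Per-class recall (TP/(TP+FN)):
  yield: TP=47, FN=3+0=3 → 47/50 = 0.9400
  pedestrian: TP=73, FN=13+8=21 → 73/94 = 0.7766
  speed: TP=134, FN=11+15=26 → 134/160 = 0.8375
Macro-recall = mean = (0.9400 + 0.7766 + 0.8375) / 3 = 0.851

0.851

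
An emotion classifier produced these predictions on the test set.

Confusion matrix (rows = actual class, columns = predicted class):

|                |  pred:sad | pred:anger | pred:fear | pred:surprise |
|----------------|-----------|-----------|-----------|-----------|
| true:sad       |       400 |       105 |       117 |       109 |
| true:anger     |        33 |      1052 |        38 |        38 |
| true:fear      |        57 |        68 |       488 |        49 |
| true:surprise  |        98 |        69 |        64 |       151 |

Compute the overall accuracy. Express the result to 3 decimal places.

0.712

Accuracy = trace / total = (400+1052+488+151=2091) / 2936 = 2091/2936 = 0.712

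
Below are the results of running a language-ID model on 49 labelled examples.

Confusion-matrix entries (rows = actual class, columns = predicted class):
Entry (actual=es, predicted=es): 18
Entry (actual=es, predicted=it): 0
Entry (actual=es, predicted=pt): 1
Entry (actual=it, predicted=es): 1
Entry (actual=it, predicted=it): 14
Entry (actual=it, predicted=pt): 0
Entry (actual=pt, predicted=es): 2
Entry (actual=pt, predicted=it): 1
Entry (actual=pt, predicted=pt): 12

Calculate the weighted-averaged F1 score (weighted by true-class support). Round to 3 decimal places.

0.897

Per-class F1 score (2·TP/(2·TP+FP+FN)):
  es: TP=18, FP=1+2=3, FN=0+1=1 → 36/40 = 0.9000
  it: TP=14, FP=0+1=1, FN=1+0=1 → 28/30 = 0.9333
  pt: TP=12, FP=1+0=1, FN=2+1=3 → 24/28 = 0.8571
Weighted-F1 score = Σ (supportᵢ/N)·F1 scoreᵢ with N=49: (19/49)·0.9000 + (15/49)·0.9333 + (15/49)·0.8571 = 0.897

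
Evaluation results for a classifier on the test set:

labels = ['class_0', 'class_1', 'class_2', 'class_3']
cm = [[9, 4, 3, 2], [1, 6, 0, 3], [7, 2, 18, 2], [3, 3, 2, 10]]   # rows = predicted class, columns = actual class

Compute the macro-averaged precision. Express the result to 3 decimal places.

0.569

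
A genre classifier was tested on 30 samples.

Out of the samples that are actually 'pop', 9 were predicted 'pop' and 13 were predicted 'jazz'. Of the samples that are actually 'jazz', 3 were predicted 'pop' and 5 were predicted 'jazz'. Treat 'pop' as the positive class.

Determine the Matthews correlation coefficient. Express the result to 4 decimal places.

MCC = (TP·TN − FP·FN) / √((TP+FP)(TP+FN)(TN+FP)(TN+FN))
Numerator = 9·5 − 3·13 = 6
Denominator = √(12·22·8·18) = √38016 = 194.9769
MCC = 6 / 194.9769 = 0.0308

0.0308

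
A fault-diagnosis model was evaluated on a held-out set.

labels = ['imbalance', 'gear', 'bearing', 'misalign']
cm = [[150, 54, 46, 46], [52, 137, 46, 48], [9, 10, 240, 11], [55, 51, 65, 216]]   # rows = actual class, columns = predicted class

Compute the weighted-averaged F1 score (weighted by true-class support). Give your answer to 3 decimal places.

Per-class F1 score (2·TP/(2·TP+FP+FN)):
  imbalance: TP=150, FP=52+9+55=116, FN=54+46+46=146 → 300/562 = 0.5338
  gear: TP=137, FP=54+10+51=115, FN=52+46+48=146 → 274/535 = 0.5121
  bearing: TP=240, FP=46+46+65=157, FN=9+10+11=30 → 480/667 = 0.7196
  misalign: TP=216, FP=46+48+11=105, FN=55+51+65=171 → 432/708 = 0.6102
Weighted-F1 score = Σ (supportᵢ/N)·F1 scoreᵢ with N=1236: (296/1236)·0.5338 + (283/1236)·0.5121 + (270/1236)·0.7196 + (387/1236)·0.6102 = 0.593

0.593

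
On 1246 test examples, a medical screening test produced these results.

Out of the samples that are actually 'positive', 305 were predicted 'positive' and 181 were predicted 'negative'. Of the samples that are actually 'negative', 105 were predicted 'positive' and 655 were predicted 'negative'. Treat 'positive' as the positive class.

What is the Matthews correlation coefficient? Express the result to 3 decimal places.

MCC = (TP·TN − FP·FN) / √((TP+FP)(TP+FN)(TN+FP)(TN+FN))
Numerator = 305·655 − 105·181 = 180770
Denominator = √(410·486·760·836) = √126601833600 = 355811.5141
MCC = 180770 / 355811.5141 = 0.508

0.508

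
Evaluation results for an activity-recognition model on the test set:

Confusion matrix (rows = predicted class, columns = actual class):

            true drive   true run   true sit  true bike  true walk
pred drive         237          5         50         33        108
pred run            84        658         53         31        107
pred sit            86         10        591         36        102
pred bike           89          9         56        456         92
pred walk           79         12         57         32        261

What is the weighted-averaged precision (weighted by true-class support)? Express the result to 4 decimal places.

0.6481

Per-class precision (TP/(TP+FP)):
  drive: TP=237, FP=5+50+33+108=196 → 237/433 = 0.54734
  run: TP=658, FP=84+53+31+107=275 → 658/933 = 0.70525
  sit: TP=591, FP=86+10+36+102=234 → 591/825 = 0.71636
  bike: TP=456, FP=89+9+56+92=246 → 456/702 = 0.64957
  walk: TP=261, FP=79+12+57+32=180 → 261/441 = 0.59184
Weighted-precision = Σ (supportᵢ/N)·precisionᵢ with N=3334: (575/3334)·0.54734 + (694/3334)·0.70525 + (807/3334)·0.71636 + (588/3334)·0.64957 + (670/3334)·0.59184 = 0.6481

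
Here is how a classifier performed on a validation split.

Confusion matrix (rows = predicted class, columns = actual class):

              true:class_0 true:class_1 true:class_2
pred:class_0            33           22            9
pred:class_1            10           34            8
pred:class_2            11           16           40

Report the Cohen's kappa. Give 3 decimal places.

Observed agreement pₒ = trace/N = 107/183 = 0.5847
Expected agreement pₑ = Σ (rowᵢ·colᵢ)/N² = (54·64 + 72·52 + 57·67)/183² = 0.3290
κ = (pₒ − pₑ)/(1 − pₑ) = (0.5847 − 0.3290)/(1 − 0.3290) = 0.381

0.381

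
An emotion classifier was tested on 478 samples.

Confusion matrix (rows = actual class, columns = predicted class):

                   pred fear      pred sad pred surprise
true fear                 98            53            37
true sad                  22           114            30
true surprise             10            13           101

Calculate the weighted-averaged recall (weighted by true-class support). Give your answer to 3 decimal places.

Per-class recall (TP/(TP+FN)):
  fear: TP=98, FN=53+37=90 → 98/188 = 0.5213
  sad: TP=114, FN=22+30=52 → 114/166 = 0.6867
  surprise: TP=101, FN=10+13=23 → 101/124 = 0.8145
Weighted-recall = Σ (supportᵢ/N)·recallᵢ with N=478: (188/478)·0.5213 + (166/478)·0.6867 + (124/478)·0.8145 = 0.655

0.655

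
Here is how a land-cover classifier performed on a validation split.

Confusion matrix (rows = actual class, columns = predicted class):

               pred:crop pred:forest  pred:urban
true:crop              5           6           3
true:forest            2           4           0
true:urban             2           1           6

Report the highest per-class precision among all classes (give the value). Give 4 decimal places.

0.6667

Per-class precision (TP/(TP+FP)):
  crop: TP=5, FP=2+2=4 → 5/9 = 0.55556
  forest: TP=4, FP=6+1=7 → 4/11 = 0.36364
  urban: TP=6, FP=3+0=3 → 6/9 = 0.66667
Highest is class 'urban' with precision = 0.6667.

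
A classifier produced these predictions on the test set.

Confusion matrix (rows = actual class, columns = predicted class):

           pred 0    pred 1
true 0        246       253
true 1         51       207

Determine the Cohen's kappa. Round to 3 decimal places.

Observed agreement pₒ = trace/N = 453/757 = 0.5984
Expected agreement pₑ = Σ (rowᵢ·colᵢ)/N² = (499·297 + 258·460)/757² = 0.4657
κ = (pₒ − pₑ)/(1 − pₑ) = (0.5984 − 0.4657)/(1 − 0.4657) = 0.248

0.248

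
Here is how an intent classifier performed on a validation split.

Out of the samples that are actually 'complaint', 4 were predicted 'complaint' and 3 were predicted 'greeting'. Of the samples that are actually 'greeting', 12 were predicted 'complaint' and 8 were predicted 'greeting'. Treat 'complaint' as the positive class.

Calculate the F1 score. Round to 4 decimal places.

0.3478

Precision = TP/(TP+FP) = 4/16 = 0.2500
Recall = TP/(TP+FN) = 4/7 = 0.5714
F1 = 2·TP/(2·TP+FP+FN) = 8/23 = 0.3478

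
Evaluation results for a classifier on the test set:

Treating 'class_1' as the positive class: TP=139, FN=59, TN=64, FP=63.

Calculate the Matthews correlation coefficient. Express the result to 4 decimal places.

MCC = (TP·TN − FP·FN) / √((TP+FP)(TP+FN)(TN+FP)(TN+FN))
Numerator = 139·64 − 63·59 = 5179
Denominator = √(202·198·127·123) = √624777516 = 24995.5499
MCC = 5179 / 24995.5499 = 0.2072

0.2072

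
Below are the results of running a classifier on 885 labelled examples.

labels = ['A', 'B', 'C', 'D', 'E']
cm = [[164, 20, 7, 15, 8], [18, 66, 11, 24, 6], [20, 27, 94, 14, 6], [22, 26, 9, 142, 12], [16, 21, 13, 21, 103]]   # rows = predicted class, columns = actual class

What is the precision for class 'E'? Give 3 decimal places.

0.592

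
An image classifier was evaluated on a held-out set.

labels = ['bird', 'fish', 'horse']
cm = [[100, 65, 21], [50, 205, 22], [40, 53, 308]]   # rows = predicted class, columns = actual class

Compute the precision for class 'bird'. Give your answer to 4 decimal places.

0.5376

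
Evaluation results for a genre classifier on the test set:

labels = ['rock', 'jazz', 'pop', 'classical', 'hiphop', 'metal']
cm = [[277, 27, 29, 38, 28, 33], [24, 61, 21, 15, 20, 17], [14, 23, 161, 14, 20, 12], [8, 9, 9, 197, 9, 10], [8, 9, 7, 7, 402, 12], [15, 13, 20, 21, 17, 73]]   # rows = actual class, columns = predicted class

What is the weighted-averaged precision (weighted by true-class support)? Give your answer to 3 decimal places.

0.697

Per-class precision (TP/(TP+FP)):
  rock: TP=277, FP=24+14+8+8+15=69 → 277/346 = 0.8006
  jazz: TP=61, FP=27+23+9+9+13=81 → 61/142 = 0.4296
  pop: TP=161, FP=29+21+9+7+20=86 → 161/247 = 0.6518
  classical: TP=197, FP=38+15+14+7+21=95 → 197/292 = 0.6747
  hiphop: TP=402, FP=28+20+20+9+17=94 → 402/496 = 0.8105
  metal: TP=73, FP=33+17+12+10+12=84 → 73/157 = 0.4650
Weighted-precision = Σ (supportᵢ/N)·precisionᵢ with N=1680: (432/1680)·0.8006 + (158/1680)·0.4296 + (244/1680)·0.6518 + (242/1680)·0.6747 + (445/1680)·0.8105 + (159/1680)·0.4650 = 0.697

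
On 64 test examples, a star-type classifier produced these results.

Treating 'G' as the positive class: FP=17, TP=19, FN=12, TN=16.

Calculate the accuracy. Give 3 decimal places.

0.547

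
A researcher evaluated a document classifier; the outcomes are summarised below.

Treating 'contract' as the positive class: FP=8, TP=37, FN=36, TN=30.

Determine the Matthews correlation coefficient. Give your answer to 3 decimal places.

0.286

MCC = (TP·TN − FP·FN) / √((TP+FP)(TP+FN)(TN+FP)(TN+FN))
Numerator = 37·30 − 8·36 = 822
Denominator = √(45·73·38·66) = √8238780 = 2870.3275
MCC = 822 / 2870.3275 = 0.286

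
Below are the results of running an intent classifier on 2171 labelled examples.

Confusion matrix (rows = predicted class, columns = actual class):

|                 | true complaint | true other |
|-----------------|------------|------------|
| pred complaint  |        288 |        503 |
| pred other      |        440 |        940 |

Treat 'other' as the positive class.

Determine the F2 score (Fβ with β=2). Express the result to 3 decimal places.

Fβ = (1+β²)·TP / ((1+β²)·TP + β²·FN + FP), with β²=4
= 5·940 / (5·940 + 4·503 + 440) = 0.657

0.657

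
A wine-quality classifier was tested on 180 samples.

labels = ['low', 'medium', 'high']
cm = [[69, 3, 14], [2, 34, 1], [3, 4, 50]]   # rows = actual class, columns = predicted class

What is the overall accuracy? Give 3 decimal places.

Accuracy = trace / total = (69+34+50=153) / 180 = 153/180 = 0.850

0.850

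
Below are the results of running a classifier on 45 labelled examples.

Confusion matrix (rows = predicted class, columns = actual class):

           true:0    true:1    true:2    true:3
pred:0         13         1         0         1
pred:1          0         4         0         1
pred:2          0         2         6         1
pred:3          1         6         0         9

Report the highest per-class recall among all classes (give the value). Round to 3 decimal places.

1.000

Per-class recall (TP/(TP+FN)):
  0: TP=13, FN=0+0+1=1 → 13/14 = 0.9286
  1: TP=4, FN=1+2+6=9 → 4/13 = 0.3077
  2: TP=6, FN=0+0+0=0 → 6/6 = 1.0000
  3: TP=9, FN=1+1+1=3 → 9/12 = 0.7500
Highest is class '2' with recall = 1.000.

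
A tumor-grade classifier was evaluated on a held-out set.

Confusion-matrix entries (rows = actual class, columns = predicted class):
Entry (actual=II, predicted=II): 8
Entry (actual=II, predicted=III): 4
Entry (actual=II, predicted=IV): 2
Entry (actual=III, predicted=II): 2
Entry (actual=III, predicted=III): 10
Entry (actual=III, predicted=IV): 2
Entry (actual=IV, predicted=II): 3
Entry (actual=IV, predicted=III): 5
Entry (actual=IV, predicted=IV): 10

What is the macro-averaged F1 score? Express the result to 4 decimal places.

0.6079

Per-class F1 score (2·TP/(2·TP+FP+FN)):
  II: TP=8, FP=2+3=5, FN=4+2=6 → 16/27 = 0.59259
  III: TP=10, FP=4+5=9, FN=2+2=4 → 20/33 = 0.60606
  IV: TP=10, FP=2+2=4, FN=3+5=8 → 20/32 = 0.62500
Macro-F1 score = mean = (0.59259 + 0.60606 + 0.62500) / 3 = 0.6079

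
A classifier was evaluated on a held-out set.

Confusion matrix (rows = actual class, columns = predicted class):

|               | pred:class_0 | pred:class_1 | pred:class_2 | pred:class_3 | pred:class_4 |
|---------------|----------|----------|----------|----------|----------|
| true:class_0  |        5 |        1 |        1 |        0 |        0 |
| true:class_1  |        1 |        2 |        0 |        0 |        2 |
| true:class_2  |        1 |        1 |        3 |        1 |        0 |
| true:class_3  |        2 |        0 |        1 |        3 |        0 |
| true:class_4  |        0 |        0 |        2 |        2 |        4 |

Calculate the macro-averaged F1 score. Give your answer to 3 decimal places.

0.520

Per-class F1 score (2·TP/(2·TP+FP+FN)):
  class_0: TP=5, FP=1+1+2+0=4, FN=1+1+0+0=2 → 10/16 = 0.6250
  class_1: TP=2, FP=1+1+0+0=2, FN=1+0+0+2=3 → 4/9 = 0.4444
  class_2: TP=3, FP=1+0+1+2=4, FN=1+1+1+0=3 → 6/13 = 0.4615
  class_3: TP=3, FP=0+0+1+2=3, FN=2+0+1+0=3 → 6/12 = 0.5000
  class_4: TP=4, FP=0+2+0+0=2, FN=0+0+2+2=4 → 8/14 = 0.5714
Macro-F1 score = mean = (0.6250 + 0.4444 + 0.4615 + 0.5000 + 0.5714) / 5 = 0.520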